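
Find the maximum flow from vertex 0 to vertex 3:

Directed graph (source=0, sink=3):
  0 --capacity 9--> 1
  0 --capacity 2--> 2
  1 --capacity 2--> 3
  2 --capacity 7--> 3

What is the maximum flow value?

Computing max flow:
  Flow on (0->1): 2/9
  Flow on (0->2): 2/2
  Flow on (1->3): 2/2
  Flow on (2->3): 2/7
Maximum flow = 4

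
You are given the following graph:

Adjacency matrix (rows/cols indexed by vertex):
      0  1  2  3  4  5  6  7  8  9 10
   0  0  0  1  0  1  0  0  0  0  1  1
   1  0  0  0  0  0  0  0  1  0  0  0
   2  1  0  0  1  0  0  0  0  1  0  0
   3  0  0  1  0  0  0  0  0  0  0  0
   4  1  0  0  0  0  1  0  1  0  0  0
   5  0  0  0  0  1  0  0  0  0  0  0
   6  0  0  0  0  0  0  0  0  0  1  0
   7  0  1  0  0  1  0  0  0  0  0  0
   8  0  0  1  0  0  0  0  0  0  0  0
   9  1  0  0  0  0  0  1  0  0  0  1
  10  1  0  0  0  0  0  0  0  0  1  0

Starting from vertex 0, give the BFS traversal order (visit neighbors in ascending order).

BFS from vertex 0 (neighbors processed in ascending order):
Visit order: 0, 2, 4, 9, 10, 3, 8, 5, 7, 6, 1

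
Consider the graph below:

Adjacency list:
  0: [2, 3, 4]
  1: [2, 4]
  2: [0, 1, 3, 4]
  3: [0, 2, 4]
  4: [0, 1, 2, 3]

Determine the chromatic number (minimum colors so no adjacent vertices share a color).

The graph has a maximum clique of size 4 (lower bound on chromatic number).
A valid 4-coloring: {0: 2, 1: 2, 2: 0, 3: 3, 4: 1}.
Chromatic number = 4.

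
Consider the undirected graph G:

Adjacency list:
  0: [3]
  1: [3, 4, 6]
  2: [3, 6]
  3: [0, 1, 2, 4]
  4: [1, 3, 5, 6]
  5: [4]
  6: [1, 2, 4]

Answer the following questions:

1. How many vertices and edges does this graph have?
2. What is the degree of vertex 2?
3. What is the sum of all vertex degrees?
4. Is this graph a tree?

Count: 7 vertices, 9 edges.
Vertex 2 has neighbors [3, 6], degree = 2.
Handshaking lemma: 2 * 9 = 18.
A tree on 7 vertices has 6 edges. This graph has 9 edges (3 extra). Not a tree.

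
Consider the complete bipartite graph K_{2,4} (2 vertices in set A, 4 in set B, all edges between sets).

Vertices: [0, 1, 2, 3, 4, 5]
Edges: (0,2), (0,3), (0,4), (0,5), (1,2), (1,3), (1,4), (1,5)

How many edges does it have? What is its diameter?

K_{2,4} has 2 * 4 = 8 edges.
Any vertex reaches any opposite-side vertex in 1 step; same-side vertices reach in 2 steps via any opposite-side vertex.
Diameter = 2.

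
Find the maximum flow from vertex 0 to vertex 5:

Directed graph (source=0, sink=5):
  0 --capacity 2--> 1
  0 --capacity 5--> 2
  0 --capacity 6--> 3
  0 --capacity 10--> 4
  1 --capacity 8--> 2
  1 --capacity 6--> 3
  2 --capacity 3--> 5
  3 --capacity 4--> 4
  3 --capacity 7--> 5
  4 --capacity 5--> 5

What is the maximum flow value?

Computing max flow:
  Flow on (0->1): 2/2
  Flow on (0->2): 3/5
  Flow on (0->3): 5/6
  Flow on (0->4): 5/10
  Flow on (1->3): 2/6
  Flow on (2->5): 3/3
  Flow on (3->5): 7/7
  Flow on (4->5): 5/5
Maximum flow = 15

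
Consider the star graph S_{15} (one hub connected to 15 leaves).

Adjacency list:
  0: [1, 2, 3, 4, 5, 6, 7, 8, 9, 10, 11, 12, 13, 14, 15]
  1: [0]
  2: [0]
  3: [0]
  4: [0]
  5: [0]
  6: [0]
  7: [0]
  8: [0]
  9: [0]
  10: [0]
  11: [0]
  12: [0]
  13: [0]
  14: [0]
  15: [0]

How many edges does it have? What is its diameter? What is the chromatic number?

Star graph S_{15}: the hub connects to all 15 leaves.
Edges = 15.
Diameter = 2 (any leaf to hub is 1, leaf to leaf through hub is 2).
Star graphs are bipartite (hub vs leaves), so chromatic number = 2.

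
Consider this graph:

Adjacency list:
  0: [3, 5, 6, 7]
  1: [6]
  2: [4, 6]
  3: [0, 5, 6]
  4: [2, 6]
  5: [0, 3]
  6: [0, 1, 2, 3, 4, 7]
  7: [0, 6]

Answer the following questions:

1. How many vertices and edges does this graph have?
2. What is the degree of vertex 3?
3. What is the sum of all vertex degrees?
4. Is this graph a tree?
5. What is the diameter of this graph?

Count: 8 vertices, 11 edges.
Vertex 3 has neighbors [0, 5, 6], degree = 3.
Handshaking lemma: 2 * 11 = 22.
A tree on 8 vertices has 7 edges. This graph has 11 edges (4 extra). Not a tree.
Diameter (longest shortest path) = 3.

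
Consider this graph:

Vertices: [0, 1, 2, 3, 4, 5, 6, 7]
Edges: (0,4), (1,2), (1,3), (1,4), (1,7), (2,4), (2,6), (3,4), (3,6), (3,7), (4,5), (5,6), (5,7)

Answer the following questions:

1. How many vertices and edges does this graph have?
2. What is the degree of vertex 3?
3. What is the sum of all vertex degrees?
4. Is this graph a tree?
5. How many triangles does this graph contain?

Count: 8 vertices, 13 edges.
Vertex 3 has neighbors [1, 4, 6, 7], degree = 4.
Handshaking lemma: 2 * 13 = 26.
A tree on 8 vertices has 7 edges. This graph has 13 edges (6 extra). Not a tree.
Number of triangles = 3.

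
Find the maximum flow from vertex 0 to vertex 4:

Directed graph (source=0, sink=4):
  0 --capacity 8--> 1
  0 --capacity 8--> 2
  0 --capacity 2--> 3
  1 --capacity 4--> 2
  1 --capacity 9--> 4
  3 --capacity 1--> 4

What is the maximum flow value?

Computing max flow:
  Flow on (0->1): 8/8
  Flow on (0->3): 1/2
  Flow on (1->4): 8/9
  Flow on (3->4): 1/1
Maximum flow = 9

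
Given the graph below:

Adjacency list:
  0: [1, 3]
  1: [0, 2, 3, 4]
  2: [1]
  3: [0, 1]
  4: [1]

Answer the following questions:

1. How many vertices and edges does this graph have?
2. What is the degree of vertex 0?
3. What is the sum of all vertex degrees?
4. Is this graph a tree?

Count: 5 vertices, 5 edges.
Vertex 0 has neighbors [1, 3], degree = 2.
Handshaking lemma: 2 * 5 = 10.
A tree on 5 vertices has 4 edges. This graph has 5 edges (1 extra). Not a tree.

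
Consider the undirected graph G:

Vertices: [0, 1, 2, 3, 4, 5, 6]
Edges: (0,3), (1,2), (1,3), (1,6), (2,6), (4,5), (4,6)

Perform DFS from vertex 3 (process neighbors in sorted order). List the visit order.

DFS from vertex 3 (neighbors processed in ascending order):
Visit order: 3, 0, 1, 2, 6, 4, 5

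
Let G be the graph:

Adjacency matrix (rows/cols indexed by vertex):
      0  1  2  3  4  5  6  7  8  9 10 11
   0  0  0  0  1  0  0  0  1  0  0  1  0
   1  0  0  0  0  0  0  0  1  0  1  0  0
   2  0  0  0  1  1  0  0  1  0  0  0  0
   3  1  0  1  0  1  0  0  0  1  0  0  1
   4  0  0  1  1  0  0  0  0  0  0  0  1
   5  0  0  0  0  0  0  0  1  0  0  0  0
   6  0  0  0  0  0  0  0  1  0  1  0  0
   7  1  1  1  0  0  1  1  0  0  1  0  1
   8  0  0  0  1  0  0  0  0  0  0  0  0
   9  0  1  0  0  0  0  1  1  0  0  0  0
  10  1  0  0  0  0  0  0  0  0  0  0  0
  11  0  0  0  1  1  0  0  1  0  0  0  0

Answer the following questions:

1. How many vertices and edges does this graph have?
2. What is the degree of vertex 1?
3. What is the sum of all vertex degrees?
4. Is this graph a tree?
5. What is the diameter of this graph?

Count: 12 vertices, 17 edges.
Vertex 1 has neighbors [7, 9], degree = 2.
Handshaking lemma: 2 * 17 = 34.
A tree on 12 vertices has 11 edges. This graph has 17 edges (6 extra). Not a tree.
Diameter (longest shortest path) = 4.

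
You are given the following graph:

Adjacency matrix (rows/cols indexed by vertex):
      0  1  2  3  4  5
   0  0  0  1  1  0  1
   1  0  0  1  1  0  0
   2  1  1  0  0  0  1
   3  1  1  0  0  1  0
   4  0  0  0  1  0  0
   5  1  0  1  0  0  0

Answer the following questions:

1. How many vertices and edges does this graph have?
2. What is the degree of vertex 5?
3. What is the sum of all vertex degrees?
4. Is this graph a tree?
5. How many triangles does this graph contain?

Count: 6 vertices, 7 edges.
Vertex 5 has neighbors [0, 2], degree = 2.
Handshaking lemma: 2 * 7 = 14.
A tree on 6 vertices has 5 edges. This graph has 7 edges (2 extra). Not a tree.
Number of triangles = 1.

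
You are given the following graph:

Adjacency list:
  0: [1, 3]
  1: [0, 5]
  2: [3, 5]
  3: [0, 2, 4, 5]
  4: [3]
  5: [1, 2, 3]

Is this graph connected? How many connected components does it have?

Checking connectivity: the graph has 1 connected component(s).
All vertices are reachable from each other. The graph IS connected.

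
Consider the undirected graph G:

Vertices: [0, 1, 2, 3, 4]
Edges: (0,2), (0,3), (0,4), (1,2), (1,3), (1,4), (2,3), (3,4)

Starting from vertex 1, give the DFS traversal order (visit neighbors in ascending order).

DFS from vertex 1 (neighbors processed in ascending order):
Visit order: 1, 2, 0, 3, 4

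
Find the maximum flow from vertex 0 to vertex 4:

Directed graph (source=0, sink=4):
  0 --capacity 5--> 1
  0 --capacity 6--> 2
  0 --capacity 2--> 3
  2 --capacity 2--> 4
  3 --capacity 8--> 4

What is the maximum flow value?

Computing max flow:
  Flow on (0->2): 2/6
  Flow on (0->3): 2/2
  Flow on (2->4): 2/2
  Flow on (3->4): 2/8
Maximum flow = 4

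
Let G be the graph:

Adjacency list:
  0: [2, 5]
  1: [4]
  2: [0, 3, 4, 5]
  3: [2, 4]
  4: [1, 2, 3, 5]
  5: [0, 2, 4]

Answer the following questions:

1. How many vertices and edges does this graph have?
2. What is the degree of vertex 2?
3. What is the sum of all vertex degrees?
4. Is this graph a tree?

Count: 6 vertices, 8 edges.
Vertex 2 has neighbors [0, 3, 4, 5], degree = 4.
Handshaking lemma: 2 * 8 = 16.
A tree on 6 vertices has 5 edges. This graph has 8 edges (3 extra). Not a tree.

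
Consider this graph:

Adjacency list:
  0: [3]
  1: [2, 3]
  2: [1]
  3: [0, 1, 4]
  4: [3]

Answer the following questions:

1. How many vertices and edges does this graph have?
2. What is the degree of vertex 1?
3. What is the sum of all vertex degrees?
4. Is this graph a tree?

Count: 5 vertices, 4 edges.
Vertex 1 has neighbors [2, 3], degree = 2.
Handshaking lemma: 2 * 4 = 8.
A graph is a tree iff it is connected and has exactly n-1 edges. This graph is connected (all 5 vertices in one component) and has 5-1 = 4 edges. It is a tree.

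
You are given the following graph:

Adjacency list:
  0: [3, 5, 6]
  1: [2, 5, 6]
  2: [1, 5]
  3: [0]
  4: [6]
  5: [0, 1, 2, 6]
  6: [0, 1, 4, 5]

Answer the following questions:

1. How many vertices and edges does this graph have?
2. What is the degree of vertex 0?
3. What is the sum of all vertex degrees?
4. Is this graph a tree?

Count: 7 vertices, 9 edges.
Vertex 0 has neighbors [3, 5, 6], degree = 3.
Handshaking lemma: 2 * 9 = 18.
A tree on 7 vertices has 6 edges. This graph has 9 edges (3 extra). Not a tree.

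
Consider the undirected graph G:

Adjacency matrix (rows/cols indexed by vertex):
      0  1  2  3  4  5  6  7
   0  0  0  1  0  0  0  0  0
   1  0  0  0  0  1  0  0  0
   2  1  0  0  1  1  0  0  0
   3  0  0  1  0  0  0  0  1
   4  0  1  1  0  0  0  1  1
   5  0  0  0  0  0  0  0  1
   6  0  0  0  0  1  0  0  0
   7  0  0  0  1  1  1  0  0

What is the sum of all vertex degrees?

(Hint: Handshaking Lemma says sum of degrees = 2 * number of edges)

Count edges: 8 edges.
By Handshaking Lemma: sum of degrees = 2 * 8 = 16.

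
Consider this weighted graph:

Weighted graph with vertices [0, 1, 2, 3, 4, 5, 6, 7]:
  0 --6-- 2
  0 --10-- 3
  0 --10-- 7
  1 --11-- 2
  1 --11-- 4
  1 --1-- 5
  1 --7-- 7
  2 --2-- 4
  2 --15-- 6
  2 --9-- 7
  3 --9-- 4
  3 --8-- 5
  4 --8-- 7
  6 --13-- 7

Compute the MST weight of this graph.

Applying Kruskal's algorithm (sort edges by weight, add if no cycle):
  Add (1,5) w=1
  Add (2,4) w=2
  Add (0,2) w=6
  Add (1,7) w=7
  Add (3,5) w=8
  Add (4,7) w=8
  Skip (2,7) w=9 (creates cycle)
  Skip (3,4) w=9 (creates cycle)
  Skip (0,7) w=10 (creates cycle)
  Skip (0,3) w=10 (creates cycle)
  Skip (1,2) w=11 (creates cycle)
  Skip (1,4) w=11 (creates cycle)
  Add (6,7) w=13
  Skip (2,6) w=15 (creates cycle)
MST weight = 45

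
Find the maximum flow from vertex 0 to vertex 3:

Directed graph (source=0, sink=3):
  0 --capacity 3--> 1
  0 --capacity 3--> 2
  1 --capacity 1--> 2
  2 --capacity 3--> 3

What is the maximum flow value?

Computing max flow:
  Flow on (0->1): 1/3
  Flow on (0->2): 2/3
  Flow on (1->2): 1/1
  Flow on (2->3): 3/3
Maximum flow = 3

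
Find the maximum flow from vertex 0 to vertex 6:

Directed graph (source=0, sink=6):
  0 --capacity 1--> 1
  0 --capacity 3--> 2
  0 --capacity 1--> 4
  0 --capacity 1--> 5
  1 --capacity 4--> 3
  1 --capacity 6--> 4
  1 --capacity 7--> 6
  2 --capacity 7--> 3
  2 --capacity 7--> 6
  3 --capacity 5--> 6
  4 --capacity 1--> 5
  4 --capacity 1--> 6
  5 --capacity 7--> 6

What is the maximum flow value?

Computing max flow:
  Flow on (0->1): 1/1
  Flow on (0->2): 3/3
  Flow on (0->4): 1/1
  Flow on (0->5): 1/1
  Flow on (1->6): 1/7
  Flow on (2->6): 3/7
  Flow on (4->6): 1/1
  Flow on (5->6): 1/7
Maximum flow = 6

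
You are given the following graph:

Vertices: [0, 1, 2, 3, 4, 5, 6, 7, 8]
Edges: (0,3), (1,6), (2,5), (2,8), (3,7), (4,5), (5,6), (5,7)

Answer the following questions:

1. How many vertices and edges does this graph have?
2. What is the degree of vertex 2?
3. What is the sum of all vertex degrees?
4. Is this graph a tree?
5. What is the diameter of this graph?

Count: 9 vertices, 8 edges.
Vertex 2 has neighbors [5, 8], degree = 2.
Handshaking lemma: 2 * 8 = 16.
A graph is a tree iff it is connected and has exactly n-1 edges. This graph is connected (all 9 vertices in one component) and has 9-1 = 8 edges. It is a tree.
Diameter (longest shortest path) = 5.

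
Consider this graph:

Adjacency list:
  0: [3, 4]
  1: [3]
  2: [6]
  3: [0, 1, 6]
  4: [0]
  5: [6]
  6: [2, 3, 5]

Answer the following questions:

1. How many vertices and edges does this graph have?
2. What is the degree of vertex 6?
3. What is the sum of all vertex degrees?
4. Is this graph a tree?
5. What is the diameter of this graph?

Count: 7 vertices, 6 edges.
Vertex 6 has neighbors [2, 3, 5], degree = 3.
Handshaking lemma: 2 * 6 = 12.
A graph is a tree iff it is connected and has exactly n-1 edges. This graph is connected (all 7 vertices in one component) and has 7-1 = 6 edges. It is a tree.
Diameter (longest shortest path) = 4.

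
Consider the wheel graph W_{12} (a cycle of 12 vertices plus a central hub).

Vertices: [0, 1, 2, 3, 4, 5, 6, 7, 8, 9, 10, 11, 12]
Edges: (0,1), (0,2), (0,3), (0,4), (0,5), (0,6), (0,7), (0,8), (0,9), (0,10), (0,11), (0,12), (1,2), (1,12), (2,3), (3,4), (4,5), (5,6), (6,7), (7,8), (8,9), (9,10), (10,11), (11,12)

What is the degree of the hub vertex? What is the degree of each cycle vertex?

The hub connects to all 12 cycle vertices, so deg(hub) = 12.
Each cycle vertex connects to 2 neighbors on the cycle plus the hub, so deg(cycle vertex) = 3.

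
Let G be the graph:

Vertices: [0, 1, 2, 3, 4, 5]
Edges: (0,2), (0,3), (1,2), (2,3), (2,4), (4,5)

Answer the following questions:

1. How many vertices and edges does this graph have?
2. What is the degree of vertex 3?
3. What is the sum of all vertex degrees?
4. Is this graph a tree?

Count: 6 vertices, 6 edges.
Vertex 3 has neighbors [0, 2], degree = 2.
Handshaking lemma: 2 * 6 = 12.
A tree on 6 vertices has 5 edges. This graph has 6 edges (1 extra). Not a tree.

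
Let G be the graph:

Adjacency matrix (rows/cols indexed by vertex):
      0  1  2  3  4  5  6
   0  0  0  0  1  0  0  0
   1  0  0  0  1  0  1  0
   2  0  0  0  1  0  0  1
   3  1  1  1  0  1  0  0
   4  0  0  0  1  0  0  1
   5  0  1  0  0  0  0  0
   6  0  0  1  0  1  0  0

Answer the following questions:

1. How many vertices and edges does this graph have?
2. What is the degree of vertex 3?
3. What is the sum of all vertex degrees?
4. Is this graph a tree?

Count: 7 vertices, 7 edges.
Vertex 3 has neighbors [0, 1, 2, 4], degree = 4.
Handshaking lemma: 2 * 7 = 14.
A tree on 7 vertices has 6 edges. This graph has 7 edges (1 extra). Not a tree.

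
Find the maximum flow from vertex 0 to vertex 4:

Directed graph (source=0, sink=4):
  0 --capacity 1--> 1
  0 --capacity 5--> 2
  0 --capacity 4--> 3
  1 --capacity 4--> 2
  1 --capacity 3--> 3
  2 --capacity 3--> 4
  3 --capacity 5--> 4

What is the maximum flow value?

Computing max flow:
  Flow on (0->1): 1/1
  Flow on (0->2): 3/5
  Flow on (0->3): 4/4
  Flow on (1->3): 1/3
  Flow on (2->4): 3/3
  Flow on (3->4): 5/5
Maximum flow = 8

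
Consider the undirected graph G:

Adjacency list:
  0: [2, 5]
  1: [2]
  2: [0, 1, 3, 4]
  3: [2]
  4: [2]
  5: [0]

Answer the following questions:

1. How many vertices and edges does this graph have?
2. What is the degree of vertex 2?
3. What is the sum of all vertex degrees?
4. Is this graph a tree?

Count: 6 vertices, 5 edges.
Vertex 2 has neighbors [0, 1, 3, 4], degree = 4.
Handshaking lemma: 2 * 5 = 10.
A graph is a tree iff it is connected and has exactly n-1 edges. This graph is connected (all 6 vertices in one component) and has 6-1 = 5 edges. It is a tree.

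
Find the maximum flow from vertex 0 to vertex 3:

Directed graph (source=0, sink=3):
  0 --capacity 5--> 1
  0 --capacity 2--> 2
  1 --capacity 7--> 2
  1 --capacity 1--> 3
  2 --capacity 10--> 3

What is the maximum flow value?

Computing max flow:
  Flow on (0->1): 5/5
  Flow on (0->2): 2/2
  Flow on (1->2): 4/7
  Flow on (1->3): 1/1
  Flow on (2->3): 6/10
Maximum flow = 7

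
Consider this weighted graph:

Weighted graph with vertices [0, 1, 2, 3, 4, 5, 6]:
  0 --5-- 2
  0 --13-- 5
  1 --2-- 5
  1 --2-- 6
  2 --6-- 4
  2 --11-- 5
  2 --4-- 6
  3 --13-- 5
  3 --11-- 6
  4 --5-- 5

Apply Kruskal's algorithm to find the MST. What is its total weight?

Applying Kruskal's algorithm (sort edges by weight, add if no cycle):
  Add (1,6) w=2
  Add (1,5) w=2
  Add (2,6) w=4
  Add (0,2) w=5
  Add (4,5) w=5
  Skip (2,4) w=6 (creates cycle)
  Skip (2,5) w=11 (creates cycle)
  Add (3,6) w=11
  Skip (0,5) w=13 (creates cycle)
  Skip (3,5) w=13 (creates cycle)
MST weight = 29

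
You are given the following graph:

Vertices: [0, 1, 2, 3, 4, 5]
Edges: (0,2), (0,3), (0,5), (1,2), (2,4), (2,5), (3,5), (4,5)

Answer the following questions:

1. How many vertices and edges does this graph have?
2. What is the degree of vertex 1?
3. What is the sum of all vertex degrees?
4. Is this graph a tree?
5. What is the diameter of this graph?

Count: 6 vertices, 8 edges.
Vertex 1 has neighbors [2], degree = 1.
Handshaking lemma: 2 * 8 = 16.
A tree on 6 vertices has 5 edges. This graph has 8 edges (3 extra). Not a tree.
Diameter (longest shortest path) = 3.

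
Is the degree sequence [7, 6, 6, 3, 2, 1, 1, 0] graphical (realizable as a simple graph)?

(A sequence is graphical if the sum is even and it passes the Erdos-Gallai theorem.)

Sum of degrees = 26. Sum is even but fails Erdos-Gallai. The sequence is NOT graphical.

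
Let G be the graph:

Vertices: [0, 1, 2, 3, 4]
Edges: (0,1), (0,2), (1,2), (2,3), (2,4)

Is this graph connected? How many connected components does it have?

Checking connectivity: the graph has 1 connected component(s).
All vertices are reachable from each other. The graph IS connected.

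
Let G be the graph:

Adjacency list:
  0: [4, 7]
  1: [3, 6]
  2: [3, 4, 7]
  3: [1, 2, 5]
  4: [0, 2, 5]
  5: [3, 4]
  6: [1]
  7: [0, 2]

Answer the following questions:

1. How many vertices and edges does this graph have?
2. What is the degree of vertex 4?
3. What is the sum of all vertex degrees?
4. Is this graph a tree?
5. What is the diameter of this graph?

Count: 8 vertices, 9 edges.
Vertex 4 has neighbors [0, 2, 5], degree = 3.
Handshaking lemma: 2 * 9 = 18.
A tree on 8 vertices has 7 edges. This graph has 9 edges (2 extra). Not a tree.
Diameter (longest shortest path) = 5.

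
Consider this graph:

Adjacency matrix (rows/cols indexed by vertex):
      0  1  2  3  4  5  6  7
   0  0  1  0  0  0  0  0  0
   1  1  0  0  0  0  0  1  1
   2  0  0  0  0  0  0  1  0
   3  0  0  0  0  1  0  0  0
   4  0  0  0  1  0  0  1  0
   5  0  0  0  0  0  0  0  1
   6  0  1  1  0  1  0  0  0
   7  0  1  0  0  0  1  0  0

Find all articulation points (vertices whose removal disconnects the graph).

An articulation point is a vertex whose removal disconnects the graph.
Articulation points: [1, 4, 6, 7]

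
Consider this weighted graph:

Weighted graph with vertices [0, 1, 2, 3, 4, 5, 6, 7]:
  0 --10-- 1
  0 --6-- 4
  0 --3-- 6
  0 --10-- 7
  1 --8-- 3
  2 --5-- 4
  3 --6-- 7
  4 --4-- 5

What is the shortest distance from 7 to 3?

Using Dijkstra's algorithm from vertex 7:
Shortest path: 7 -> 3
Total weight: 6 = 6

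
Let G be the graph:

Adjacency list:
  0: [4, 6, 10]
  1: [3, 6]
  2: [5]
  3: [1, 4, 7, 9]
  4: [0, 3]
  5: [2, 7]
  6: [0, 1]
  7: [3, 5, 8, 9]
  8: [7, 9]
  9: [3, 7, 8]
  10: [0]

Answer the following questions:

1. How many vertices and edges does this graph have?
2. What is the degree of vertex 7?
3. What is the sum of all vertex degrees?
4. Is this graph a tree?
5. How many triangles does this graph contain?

Count: 11 vertices, 13 edges.
Vertex 7 has neighbors [3, 5, 8, 9], degree = 4.
Handshaking lemma: 2 * 13 = 26.
A tree on 11 vertices has 10 edges. This graph has 13 edges (3 extra). Not a tree.
Number of triangles = 2.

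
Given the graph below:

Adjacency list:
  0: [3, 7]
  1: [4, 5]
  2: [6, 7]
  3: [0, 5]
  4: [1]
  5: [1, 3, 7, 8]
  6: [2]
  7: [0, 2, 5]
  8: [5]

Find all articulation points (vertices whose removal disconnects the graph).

An articulation point is a vertex whose removal disconnects the graph.
Articulation points: [1, 2, 5, 7]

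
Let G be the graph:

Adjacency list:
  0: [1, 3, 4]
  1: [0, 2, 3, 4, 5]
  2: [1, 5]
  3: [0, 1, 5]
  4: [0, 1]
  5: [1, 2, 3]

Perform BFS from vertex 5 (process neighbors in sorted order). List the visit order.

BFS from vertex 5 (neighbors processed in ascending order):
Visit order: 5, 1, 2, 3, 0, 4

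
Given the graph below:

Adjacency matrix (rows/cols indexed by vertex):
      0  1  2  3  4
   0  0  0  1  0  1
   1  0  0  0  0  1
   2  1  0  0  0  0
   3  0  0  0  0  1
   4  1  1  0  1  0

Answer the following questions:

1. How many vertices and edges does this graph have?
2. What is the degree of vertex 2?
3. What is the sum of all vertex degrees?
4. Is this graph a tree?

Count: 5 vertices, 4 edges.
Vertex 2 has neighbors [0], degree = 1.
Handshaking lemma: 2 * 4 = 8.
A graph is a tree iff it is connected and has exactly n-1 edges. This graph is connected (all 5 vertices in one component) and has 5-1 = 4 edges. It is a tree.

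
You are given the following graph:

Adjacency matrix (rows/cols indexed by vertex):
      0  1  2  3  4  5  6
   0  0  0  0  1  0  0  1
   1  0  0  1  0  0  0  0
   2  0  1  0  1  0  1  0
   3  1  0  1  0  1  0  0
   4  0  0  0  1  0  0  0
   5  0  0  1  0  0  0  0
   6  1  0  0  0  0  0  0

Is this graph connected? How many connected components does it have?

Checking connectivity: the graph has 1 connected component(s).
All vertices are reachable from each other. The graph IS connected.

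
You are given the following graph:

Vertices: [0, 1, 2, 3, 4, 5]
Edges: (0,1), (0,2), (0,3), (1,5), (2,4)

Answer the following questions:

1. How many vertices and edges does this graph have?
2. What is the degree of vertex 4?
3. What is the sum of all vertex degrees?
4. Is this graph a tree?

Count: 6 vertices, 5 edges.
Vertex 4 has neighbors [2], degree = 1.
Handshaking lemma: 2 * 5 = 10.
A graph is a tree iff it is connected and has exactly n-1 edges. This graph is connected (all 6 vertices in one component) and has 6-1 = 5 edges. It is a tree.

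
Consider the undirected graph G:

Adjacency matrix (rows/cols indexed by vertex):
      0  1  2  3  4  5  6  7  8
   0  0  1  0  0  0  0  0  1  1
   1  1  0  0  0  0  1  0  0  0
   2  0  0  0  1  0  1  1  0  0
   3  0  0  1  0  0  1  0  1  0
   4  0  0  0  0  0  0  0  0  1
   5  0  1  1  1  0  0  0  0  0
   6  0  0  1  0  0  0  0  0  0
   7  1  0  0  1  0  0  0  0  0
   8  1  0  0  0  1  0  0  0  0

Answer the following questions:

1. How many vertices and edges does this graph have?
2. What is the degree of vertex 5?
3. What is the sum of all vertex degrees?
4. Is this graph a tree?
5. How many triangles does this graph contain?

Count: 9 vertices, 10 edges.
Vertex 5 has neighbors [1, 2, 3], degree = 3.
Handshaking lemma: 2 * 10 = 20.
A tree on 9 vertices has 8 edges. This graph has 10 edges (2 extra). Not a tree.
Number of triangles = 1.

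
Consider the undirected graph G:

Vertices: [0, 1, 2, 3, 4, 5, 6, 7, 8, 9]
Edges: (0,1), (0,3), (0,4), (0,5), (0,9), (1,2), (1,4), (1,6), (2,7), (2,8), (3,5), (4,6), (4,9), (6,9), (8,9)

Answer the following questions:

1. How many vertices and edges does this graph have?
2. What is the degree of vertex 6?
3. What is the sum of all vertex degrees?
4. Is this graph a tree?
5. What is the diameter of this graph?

Count: 10 vertices, 15 edges.
Vertex 6 has neighbors [1, 4, 9], degree = 3.
Handshaking lemma: 2 * 15 = 30.
A tree on 10 vertices has 9 edges. This graph has 15 edges (6 extra). Not a tree.
Diameter (longest shortest path) = 4.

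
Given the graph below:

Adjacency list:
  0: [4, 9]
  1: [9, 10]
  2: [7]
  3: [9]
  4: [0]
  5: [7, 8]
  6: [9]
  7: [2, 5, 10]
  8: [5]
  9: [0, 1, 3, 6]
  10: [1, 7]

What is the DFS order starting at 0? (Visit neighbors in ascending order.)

DFS from vertex 0 (neighbors processed in ascending order):
Visit order: 0, 4, 9, 1, 10, 7, 2, 5, 8, 3, 6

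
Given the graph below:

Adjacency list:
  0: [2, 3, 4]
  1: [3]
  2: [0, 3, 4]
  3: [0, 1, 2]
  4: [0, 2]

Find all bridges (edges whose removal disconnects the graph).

A bridge is an edge whose removal increases the number of connected components.
Bridges found: (1,3)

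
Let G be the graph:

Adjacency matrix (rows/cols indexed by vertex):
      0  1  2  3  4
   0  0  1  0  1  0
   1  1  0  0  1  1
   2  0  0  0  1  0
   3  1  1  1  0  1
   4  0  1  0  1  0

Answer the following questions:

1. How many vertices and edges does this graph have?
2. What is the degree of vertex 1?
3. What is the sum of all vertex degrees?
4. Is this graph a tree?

Count: 5 vertices, 6 edges.
Vertex 1 has neighbors [0, 3, 4], degree = 3.
Handshaking lemma: 2 * 6 = 12.
A tree on 5 vertices has 4 edges. This graph has 6 edges (2 extra). Not a tree.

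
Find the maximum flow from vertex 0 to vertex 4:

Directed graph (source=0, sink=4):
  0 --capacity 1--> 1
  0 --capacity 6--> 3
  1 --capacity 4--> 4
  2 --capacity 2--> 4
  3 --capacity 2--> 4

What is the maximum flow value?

Computing max flow:
  Flow on (0->1): 1/1
  Flow on (0->3): 2/6
  Flow on (1->4): 1/4
  Flow on (3->4): 2/2
Maximum flow = 3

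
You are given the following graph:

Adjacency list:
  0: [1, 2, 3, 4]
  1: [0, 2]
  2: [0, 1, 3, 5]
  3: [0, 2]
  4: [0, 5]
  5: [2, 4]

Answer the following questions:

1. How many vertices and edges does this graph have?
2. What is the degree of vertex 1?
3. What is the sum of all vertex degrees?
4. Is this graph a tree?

Count: 6 vertices, 8 edges.
Vertex 1 has neighbors [0, 2], degree = 2.
Handshaking lemma: 2 * 8 = 16.
A tree on 6 vertices has 5 edges. This graph has 8 edges (3 extra). Not a tree.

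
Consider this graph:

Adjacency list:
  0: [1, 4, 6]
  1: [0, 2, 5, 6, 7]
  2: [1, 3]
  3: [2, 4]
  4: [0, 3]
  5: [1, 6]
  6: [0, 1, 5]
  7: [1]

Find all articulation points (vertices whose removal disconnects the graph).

An articulation point is a vertex whose removal disconnects the graph.
Articulation points: [1]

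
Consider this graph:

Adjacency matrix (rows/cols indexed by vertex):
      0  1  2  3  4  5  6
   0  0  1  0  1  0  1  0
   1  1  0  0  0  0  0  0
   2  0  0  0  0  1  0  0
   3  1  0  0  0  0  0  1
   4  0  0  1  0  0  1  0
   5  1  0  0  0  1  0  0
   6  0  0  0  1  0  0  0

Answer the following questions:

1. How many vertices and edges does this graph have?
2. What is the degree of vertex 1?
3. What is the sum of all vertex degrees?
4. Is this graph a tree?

Count: 7 vertices, 6 edges.
Vertex 1 has neighbors [0], degree = 1.
Handshaking lemma: 2 * 6 = 12.
A graph is a tree iff it is connected and has exactly n-1 edges. This graph is connected (all 7 vertices in one component) and has 7-1 = 6 edges. It is a tree.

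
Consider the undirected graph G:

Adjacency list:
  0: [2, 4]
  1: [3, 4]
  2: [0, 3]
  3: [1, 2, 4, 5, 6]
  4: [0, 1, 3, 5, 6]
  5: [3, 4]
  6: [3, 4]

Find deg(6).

Vertex 6 has neighbors [3, 4], so deg(6) = 2.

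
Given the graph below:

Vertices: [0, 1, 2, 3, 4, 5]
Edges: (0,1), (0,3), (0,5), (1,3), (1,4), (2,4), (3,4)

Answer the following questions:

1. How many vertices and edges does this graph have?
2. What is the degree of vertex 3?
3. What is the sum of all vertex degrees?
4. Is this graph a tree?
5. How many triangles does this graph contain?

Count: 6 vertices, 7 edges.
Vertex 3 has neighbors [0, 1, 4], degree = 3.
Handshaking lemma: 2 * 7 = 14.
A tree on 6 vertices has 5 edges. This graph has 7 edges (2 extra). Not a tree.
Number of triangles = 2.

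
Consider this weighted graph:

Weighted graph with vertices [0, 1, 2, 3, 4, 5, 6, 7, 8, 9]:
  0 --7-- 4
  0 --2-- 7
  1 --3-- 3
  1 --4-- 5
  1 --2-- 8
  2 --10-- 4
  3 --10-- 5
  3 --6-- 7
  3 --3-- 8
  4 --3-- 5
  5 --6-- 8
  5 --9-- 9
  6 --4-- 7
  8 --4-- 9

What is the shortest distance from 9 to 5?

Using Dijkstra's algorithm from vertex 9:
Shortest path: 9 -> 5
Total weight: 9 = 9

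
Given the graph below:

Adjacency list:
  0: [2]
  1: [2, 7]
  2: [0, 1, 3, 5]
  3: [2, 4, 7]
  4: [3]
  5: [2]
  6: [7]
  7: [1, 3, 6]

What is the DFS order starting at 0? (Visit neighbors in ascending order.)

DFS from vertex 0 (neighbors processed in ascending order):
Visit order: 0, 2, 1, 7, 3, 4, 6, 5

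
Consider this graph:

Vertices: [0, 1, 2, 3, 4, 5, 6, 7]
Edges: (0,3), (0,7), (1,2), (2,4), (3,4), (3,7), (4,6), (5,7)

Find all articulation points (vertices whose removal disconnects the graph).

An articulation point is a vertex whose removal disconnects the graph.
Articulation points: [2, 3, 4, 7]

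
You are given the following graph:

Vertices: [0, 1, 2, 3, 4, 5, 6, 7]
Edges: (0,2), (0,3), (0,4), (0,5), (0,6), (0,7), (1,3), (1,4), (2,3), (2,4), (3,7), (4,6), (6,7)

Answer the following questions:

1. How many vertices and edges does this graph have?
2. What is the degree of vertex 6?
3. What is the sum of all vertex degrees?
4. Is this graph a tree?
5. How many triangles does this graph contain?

Count: 8 vertices, 13 edges.
Vertex 6 has neighbors [0, 4, 7], degree = 3.
Handshaking lemma: 2 * 13 = 26.
A tree on 8 vertices has 7 edges. This graph has 13 edges (6 extra). Not a tree.
Number of triangles = 5.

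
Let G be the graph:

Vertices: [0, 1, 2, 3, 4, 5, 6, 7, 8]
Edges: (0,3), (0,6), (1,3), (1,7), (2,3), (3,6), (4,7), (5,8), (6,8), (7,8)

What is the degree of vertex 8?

Vertex 8 has neighbors [5, 6, 7], so deg(8) = 3.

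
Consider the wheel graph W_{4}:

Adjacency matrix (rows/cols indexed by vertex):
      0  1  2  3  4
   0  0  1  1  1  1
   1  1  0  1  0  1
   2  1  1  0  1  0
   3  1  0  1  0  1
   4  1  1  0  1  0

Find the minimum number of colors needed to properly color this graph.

W_{4} = C_{4} plus a hub adjacent to every cycle vertex.
The outer cycle needs 2 colors (even cycle); the hub is adjacent to all of them so needs a fresh color.
Chromatic number = 2 + 1 = 3.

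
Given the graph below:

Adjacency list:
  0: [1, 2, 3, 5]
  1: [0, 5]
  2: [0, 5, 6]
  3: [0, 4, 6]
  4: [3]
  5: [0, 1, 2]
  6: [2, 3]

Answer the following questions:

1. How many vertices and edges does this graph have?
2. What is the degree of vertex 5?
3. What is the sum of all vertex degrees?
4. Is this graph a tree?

Count: 7 vertices, 9 edges.
Vertex 5 has neighbors [0, 1, 2], degree = 3.
Handshaking lemma: 2 * 9 = 18.
A tree on 7 vertices has 6 edges. This graph has 9 edges (3 extra). Not a tree.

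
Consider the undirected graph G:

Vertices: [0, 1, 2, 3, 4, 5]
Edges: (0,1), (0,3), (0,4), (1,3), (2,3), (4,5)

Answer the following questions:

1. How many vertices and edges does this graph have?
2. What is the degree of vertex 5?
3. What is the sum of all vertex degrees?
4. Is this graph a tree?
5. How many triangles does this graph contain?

Count: 6 vertices, 6 edges.
Vertex 5 has neighbors [4], degree = 1.
Handshaking lemma: 2 * 6 = 12.
A tree on 6 vertices has 5 edges. This graph has 6 edges (1 extra). Not a tree.
Number of triangles = 1.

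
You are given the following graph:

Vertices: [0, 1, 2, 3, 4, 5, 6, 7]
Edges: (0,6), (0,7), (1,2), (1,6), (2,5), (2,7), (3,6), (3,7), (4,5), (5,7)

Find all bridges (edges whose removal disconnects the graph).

A bridge is an edge whose removal increases the number of connected components.
Bridges found: (4,5)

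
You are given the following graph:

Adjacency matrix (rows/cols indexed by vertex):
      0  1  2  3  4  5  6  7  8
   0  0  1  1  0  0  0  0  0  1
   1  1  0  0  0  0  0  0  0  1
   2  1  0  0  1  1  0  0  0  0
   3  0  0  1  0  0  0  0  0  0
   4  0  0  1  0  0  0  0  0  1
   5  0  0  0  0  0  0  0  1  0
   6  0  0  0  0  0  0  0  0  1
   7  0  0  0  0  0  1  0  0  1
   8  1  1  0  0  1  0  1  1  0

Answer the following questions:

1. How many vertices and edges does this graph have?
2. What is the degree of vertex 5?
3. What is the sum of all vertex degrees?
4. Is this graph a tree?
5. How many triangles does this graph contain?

Count: 9 vertices, 10 edges.
Vertex 5 has neighbors [7], degree = 1.
Handshaking lemma: 2 * 10 = 20.
A tree on 9 vertices has 8 edges. This graph has 10 edges (2 extra). Not a tree.
Number of triangles = 1.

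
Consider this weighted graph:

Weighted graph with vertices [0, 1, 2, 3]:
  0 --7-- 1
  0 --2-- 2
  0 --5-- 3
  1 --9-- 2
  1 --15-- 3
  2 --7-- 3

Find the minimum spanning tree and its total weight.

Applying Kruskal's algorithm (sort edges by weight, add if no cycle):
  Add (0,2) w=2
  Add (0,3) w=5
  Add (0,1) w=7
  Skip (2,3) w=7 (creates cycle)
  Skip (1,2) w=9 (creates cycle)
  Skip (1,3) w=15 (creates cycle)
MST weight = 14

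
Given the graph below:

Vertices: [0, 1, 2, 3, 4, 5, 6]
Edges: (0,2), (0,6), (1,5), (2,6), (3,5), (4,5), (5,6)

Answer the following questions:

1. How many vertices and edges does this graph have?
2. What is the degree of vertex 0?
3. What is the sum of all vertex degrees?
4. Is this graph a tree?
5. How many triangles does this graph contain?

Count: 7 vertices, 7 edges.
Vertex 0 has neighbors [2, 6], degree = 2.
Handshaking lemma: 2 * 7 = 14.
A tree on 7 vertices has 6 edges. This graph has 7 edges (1 extra). Not a tree.
Number of triangles = 1.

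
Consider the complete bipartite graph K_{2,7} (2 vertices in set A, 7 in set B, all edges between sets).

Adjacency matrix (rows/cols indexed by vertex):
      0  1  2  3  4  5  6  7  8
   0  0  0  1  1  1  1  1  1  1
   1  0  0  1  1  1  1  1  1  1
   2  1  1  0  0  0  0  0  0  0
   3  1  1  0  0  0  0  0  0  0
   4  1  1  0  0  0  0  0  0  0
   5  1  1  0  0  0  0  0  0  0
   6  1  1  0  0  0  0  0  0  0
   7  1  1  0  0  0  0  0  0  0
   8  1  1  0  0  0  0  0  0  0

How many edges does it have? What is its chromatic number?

K_{2,7} has 2 * 7 = 14 edges.
Bipartite graphs have chromatic number 2 (color each partition differently).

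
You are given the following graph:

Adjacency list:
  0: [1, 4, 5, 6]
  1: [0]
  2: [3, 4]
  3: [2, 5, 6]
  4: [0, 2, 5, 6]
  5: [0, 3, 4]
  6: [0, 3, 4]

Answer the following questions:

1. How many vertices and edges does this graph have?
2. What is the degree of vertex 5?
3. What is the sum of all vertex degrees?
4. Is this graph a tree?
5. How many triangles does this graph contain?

Count: 7 vertices, 10 edges.
Vertex 5 has neighbors [0, 3, 4], degree = 3.
Handshaking lemma: 2 * 10 = 20.
A tree on 7 vertices has 6 edges. This graph has 10 edges (4 extra). Not a tree.
Number of triangles = 2.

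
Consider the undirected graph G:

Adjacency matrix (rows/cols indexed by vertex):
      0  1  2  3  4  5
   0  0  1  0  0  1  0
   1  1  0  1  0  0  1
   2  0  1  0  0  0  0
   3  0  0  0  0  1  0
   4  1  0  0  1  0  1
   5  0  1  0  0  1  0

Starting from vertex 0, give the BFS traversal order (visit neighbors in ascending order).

BFS from vertex 0 (neighbors processed in ascending order):
Visit order: 0, 1, 4, 2, 5, 3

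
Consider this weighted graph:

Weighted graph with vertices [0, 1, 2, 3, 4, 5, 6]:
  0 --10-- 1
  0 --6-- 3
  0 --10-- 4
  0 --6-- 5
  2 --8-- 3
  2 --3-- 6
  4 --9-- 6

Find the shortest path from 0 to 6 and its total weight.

Using Dijkstra's algorithm from vertex 0:
Shortest path: 0 -> 3 -> 2 -> 6
Total weight: 6 + 8 + 3 = 17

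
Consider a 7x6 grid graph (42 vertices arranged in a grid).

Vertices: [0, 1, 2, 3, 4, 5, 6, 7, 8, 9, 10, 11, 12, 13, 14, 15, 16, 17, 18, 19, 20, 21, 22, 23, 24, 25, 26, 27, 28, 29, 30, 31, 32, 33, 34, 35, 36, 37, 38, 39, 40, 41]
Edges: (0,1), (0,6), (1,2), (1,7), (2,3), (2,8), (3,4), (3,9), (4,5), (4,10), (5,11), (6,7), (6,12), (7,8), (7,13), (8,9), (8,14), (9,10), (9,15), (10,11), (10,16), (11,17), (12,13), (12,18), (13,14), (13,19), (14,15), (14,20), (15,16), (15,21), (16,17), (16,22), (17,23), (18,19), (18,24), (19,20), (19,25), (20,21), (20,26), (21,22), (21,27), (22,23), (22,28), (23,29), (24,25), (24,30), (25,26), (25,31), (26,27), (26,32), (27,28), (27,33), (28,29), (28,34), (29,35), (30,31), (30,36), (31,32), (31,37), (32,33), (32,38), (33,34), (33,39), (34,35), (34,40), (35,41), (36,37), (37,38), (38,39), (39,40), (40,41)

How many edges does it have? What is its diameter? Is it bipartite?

A 7x6 grid has 36 vertical edges and 35 horizontal edges.
Total edges = 36 + 35 = 71.
Diameter = (7-1) + (6-1) = 11 (corner to opposite corner).
Grid graphs are bipartite (checkerboard coloring).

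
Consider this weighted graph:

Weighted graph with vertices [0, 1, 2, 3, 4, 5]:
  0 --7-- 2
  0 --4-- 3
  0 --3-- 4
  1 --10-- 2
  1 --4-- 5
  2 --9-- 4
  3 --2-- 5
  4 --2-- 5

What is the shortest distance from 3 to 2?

Using Dijkstra's algorithm from vertex 3:
Shortest path: 3 -> 0 -> 2
Total weight: 4 + 7 = 11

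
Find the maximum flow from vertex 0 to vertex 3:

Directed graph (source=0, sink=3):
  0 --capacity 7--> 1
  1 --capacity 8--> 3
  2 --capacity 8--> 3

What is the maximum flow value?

Computing max flow:
  Flow on (0->1): 7/7
  Flow on (1->3): 7/8
Maximum flow = 7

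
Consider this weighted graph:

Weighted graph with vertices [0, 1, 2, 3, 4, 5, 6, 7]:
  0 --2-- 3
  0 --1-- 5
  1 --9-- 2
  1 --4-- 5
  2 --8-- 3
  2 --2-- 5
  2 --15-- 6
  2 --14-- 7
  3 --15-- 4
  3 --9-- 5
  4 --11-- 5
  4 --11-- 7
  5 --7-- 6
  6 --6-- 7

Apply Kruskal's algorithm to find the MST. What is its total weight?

Applying Kruskal's algorithm (sort edges by weight, add if no cycle):
  Add (0,5) w=1
  Add (0,3) w=2
  Add (2,5) w=2
  Add (1,5) w=4
  Add (6,7) w=6
  Add (5,6) w=7
  Skip (2,3) w=8 (creates cycle)
  Skip (1,2) w=9 (creates cycle)
  Skip (3,5) w=9 (creates cycle)
  Add (4,5) w=11
  Skip (4,7) w=11 (creates cycle)
  Skip (2,7) w=14 (creates cycle)
  Skip (2,6) w=15 (creates cycle)
  Skip (3,4) w=15 (creates cycle)
MST weight = 33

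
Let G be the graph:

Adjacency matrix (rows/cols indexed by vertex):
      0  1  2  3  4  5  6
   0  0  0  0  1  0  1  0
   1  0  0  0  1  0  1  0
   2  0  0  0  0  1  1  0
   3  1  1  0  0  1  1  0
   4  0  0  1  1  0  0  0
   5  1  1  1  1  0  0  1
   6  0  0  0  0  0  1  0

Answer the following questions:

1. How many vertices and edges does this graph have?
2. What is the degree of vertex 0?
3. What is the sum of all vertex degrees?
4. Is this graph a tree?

Count: 7 vertices, 9 edges.
Vertex 0 has neighbors [3, 5], degree = 2.
Handshaking lemma: 2 * 9 = 18.
A tree on 7 vertices has 6 edges. This graph has 9 edges (3 extra). Not a tree.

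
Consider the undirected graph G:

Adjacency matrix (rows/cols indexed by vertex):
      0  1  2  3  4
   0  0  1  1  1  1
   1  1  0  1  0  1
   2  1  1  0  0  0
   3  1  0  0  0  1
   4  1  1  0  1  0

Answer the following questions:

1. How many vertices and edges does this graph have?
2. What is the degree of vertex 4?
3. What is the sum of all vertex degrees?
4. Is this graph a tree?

Count: 5 vertices, 7 edges.
Vertex 4 has neighbors [0, 1, 3], degree = 3.
Handshaking lemma: 2 * 7 = 14.
A tree on 5 vertices has 4 edges. This graph has 7 edges (3 extra). Not a tree.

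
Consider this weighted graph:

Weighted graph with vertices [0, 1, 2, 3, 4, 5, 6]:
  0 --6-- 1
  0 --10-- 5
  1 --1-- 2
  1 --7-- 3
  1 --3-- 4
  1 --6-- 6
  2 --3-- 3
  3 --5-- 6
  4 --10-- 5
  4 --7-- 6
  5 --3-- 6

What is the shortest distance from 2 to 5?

Using Dijkstra's algorithm from vertex 2:
Shortest path: 2 -> 1 -> 6 -> 5
Total weight: 1 + 6 + 3 = 10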